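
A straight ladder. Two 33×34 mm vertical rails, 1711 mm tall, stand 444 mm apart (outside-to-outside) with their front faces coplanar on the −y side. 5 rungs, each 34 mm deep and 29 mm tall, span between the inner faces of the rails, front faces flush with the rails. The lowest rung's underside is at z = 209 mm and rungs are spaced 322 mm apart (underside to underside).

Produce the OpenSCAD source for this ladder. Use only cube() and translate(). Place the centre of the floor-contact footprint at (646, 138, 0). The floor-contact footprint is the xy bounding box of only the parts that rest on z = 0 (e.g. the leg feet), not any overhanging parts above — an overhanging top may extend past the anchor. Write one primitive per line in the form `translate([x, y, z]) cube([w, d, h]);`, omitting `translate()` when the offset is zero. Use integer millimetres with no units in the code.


translate([424, 121, 0]) cube([33, 34, 1711]);
translate([835, 121, 0]) cube([33, 34, 1711]);
translate([457, 121, 209]) cube([378, 34, 29]);
translate([457, 121, 531]) cube([378, 34, 29]);
translate([457, 121, 853]) cube([378, 34, 29]);
translate([457, 121, 1175]) cube([378, 34, 29]);
translate([457, 121, 1497]) cube([378, 34, 29]);


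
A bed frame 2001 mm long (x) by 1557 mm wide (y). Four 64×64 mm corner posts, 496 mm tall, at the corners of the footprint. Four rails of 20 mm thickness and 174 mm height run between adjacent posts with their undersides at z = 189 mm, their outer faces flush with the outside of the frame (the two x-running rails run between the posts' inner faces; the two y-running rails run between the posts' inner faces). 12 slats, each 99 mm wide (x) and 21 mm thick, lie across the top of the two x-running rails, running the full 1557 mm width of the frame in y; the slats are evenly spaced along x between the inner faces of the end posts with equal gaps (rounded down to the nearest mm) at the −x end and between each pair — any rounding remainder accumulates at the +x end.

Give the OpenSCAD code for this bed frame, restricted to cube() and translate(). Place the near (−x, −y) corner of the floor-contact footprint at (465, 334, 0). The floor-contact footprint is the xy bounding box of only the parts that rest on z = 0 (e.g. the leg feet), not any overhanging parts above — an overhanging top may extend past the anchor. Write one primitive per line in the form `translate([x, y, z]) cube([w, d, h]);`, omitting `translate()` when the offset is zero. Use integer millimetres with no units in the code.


translate([465, 334, 0]) cube([64, 64, 496]);
translate([465, 1827, 0]) cube([64, 64, 496]);
translate([2402, 334, 0]) cube([64, 64, 496]);
translate([2402, 1827, 0]) cube([64, 64, 496]);
translate([529, 334, 189]) cube([1873, 20, 174]);
translate([529, 1871, 189]) cube([1873, 20, 174]);
translate([465, 398, 189]) cube([20, 1429, 174]);
translate([2446, 398, 189]) cube([20, 1429, 174]);
translate([581, 334, 363]) cube([99, 1557, 21]);
translate([732, 334, 363]) cube([99, 1557, 21]);
translate([883, 334, 363]) cube([99, 1557, 21]);
translate([1034, 334, 363]) cube([99, 1557, 21]);
translate([1185, 334, 363]) cube([99, 1557, 21]);
translate([1336, 334, 363]) cube([99, 1557, 21]);
translate([1487, 334, 363]) cube([99, 1557, 21]);
translate([1638, 334, 363]) cube([99, 1557, 21]);
translate([1789, 334, 363]) cube([99, 1557, 21]);
translate([1940, 334, 363]) cube([99, 1557, 21]);
translate([2091, 334, 363]) cube([99, 1557, 21]);
translate([2242, 334, 363]) cube([99, 1557, 21]);


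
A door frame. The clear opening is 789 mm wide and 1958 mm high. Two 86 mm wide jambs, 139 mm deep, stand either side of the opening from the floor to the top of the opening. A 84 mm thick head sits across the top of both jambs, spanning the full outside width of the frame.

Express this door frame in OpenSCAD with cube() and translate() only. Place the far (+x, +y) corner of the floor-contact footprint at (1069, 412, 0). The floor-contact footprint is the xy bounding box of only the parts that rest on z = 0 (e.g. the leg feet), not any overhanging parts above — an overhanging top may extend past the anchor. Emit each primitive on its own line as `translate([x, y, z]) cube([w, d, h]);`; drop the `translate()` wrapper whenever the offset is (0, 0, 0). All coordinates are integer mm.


translate([108, 273, 0]) cube([86, 139, 1958]);
translate([983, 273, 0]) cube([86, 139, 1958]);
translate([108, 273, 1958]) cube([961, 139, 84]);


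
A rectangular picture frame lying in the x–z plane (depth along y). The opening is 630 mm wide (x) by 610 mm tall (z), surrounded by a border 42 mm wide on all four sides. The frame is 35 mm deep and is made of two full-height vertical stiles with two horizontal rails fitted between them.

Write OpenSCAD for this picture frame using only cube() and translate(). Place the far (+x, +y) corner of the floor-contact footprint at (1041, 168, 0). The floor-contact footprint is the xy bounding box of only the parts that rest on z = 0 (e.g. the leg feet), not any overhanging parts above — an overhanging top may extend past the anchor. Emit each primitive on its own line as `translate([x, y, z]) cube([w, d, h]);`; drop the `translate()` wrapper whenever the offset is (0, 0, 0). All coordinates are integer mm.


translate([327, 133, 0]) cube([42, 35, 694]);
translate([999, 133, 0]) cube([42, 35, 694]);
translate([369, 133, 0]) cube([630, 35, 42]);
translate([369, 133, 652]) cube([630, 35, 42]);


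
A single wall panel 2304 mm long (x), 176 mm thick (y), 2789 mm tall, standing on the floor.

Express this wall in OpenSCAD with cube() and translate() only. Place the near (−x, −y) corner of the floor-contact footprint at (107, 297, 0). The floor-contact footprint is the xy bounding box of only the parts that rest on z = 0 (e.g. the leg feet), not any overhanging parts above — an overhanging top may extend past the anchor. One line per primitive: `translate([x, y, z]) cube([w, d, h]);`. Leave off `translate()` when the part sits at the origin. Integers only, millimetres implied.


translate([107, 297, 0]) cube([2304, 176, 2789]);


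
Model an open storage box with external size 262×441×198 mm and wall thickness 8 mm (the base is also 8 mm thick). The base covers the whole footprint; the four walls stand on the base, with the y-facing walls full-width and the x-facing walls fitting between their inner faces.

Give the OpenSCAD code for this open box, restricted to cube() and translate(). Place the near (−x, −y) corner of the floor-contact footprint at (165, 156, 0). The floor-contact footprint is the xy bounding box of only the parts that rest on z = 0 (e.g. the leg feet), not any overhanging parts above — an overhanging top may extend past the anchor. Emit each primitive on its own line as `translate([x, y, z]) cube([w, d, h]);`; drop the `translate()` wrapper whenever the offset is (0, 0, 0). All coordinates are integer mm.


translate([165, 156, 0]) cube([262, 441, 8]);
translate([165, 156, 8]) cube([262, 8, 190]);
translate([165, 589, 8]) cube([262, 8, 190]);
translate([165, 164, 8]) cube([8, 425, 190]);
translate([419, 164, 8]) cube([8, 425, 190]);


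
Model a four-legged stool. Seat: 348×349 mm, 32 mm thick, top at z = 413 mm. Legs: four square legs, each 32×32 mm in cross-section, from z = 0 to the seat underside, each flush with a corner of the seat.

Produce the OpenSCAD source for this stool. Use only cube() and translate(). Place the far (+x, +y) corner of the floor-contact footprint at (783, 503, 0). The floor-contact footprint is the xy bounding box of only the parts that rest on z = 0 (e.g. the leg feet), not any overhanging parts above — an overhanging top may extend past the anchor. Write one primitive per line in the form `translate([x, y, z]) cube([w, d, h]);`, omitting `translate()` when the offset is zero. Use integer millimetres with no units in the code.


translate([435, 154, 381]) cube([348, 349, 32]);
translate([435, 154, 0]) cube([32, 32, 381]);
translate([751, 154, 0]) cube([32, 32, 381]);
translate([435, 471, 0]) cube([32, 32, 381]);
translate([751, 471, 0]) cube([32, 32, 381]);


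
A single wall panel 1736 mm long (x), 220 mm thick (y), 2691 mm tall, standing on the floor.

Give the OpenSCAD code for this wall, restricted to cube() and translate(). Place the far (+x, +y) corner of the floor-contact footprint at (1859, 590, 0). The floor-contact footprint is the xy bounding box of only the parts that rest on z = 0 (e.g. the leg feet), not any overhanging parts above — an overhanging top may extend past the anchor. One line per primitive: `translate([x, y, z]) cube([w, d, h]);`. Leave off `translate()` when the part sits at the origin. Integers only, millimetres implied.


translate([123, 370, 0]) cube([1736, 220, 2691]);


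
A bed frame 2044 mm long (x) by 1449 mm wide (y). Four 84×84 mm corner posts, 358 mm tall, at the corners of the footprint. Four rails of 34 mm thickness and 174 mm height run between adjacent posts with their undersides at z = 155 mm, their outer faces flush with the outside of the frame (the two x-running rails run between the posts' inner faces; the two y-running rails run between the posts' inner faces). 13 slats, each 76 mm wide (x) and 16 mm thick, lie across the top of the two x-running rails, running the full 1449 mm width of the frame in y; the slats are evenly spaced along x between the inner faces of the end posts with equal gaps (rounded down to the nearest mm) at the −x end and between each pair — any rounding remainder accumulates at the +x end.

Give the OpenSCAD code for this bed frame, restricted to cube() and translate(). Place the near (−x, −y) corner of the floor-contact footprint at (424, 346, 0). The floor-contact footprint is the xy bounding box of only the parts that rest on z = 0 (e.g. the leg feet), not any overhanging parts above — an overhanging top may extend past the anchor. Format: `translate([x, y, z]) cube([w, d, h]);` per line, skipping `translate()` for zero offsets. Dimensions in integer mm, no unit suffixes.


// slat z = rail_z + rail_h = 155 + 174 = 329
// slat gap = ⌊(1876 − 13·76) / 14⌋ = 63
translate([424, 346, 0]) cube([84, 84, 358]);
translate([424, 1711, 0]) cube([84, 84, 358]);
translate([2384, 346, 0]) cube([84, 84, 358]);
translate([2384, 1711, 0]) cube([84, 84, 358]);
translate([508, 346, 155]) cube([1876, 34, 174]);
translate([508, 1761, 155]) cube([1876, 34, 174]);
translate([424, 430, 155]) cube([34, 1281, 174]);
translate([2434, 430, 155]) cube([34, 1281, 174]);
translate([571, 346, 329]) cube([76, 1449, 16]);
translate([710, 346, 329]) cube([76, 1449, 16]);
translate([849, 346, 329]) cube([76, 1449, 16]);
translate([988, 346, 329]) cube([76, 1449, 16]);
translate([1127, 346, 329]) cube([76, 1449, 16]);
translate([1266, 346, 329]) cube([76, 1449, 16]);
translate([1405, 346, 329]) cube([76, 1449, 16]);
translate([1544, 346, 329]) cube([76, 1449, 16]);
translate([1683, 346, 329]) cube([76, 1449, 16]);
translate([1822, 346, 329]) cube([76, 1449, 16]);
translate([1961, 346, 329]) cube([76, 1449, 16]);
translate([2100, 346, 329]) cube([76, 1449, 16]);
translate([2239, 346, 329]) cube([76, 1449, 16]);


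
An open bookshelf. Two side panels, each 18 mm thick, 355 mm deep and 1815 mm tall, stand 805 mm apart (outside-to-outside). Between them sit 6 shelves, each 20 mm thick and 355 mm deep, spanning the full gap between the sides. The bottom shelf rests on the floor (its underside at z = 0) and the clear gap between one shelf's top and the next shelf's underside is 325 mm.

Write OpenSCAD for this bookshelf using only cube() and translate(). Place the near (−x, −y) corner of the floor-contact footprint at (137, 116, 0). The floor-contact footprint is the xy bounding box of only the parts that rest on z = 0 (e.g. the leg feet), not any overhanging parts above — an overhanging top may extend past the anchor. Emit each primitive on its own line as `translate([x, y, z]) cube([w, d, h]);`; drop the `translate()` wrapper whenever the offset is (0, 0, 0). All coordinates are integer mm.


translate([137, 116, 0]) cube([18, 355, 1815]);
translate([924, 116, 0]) cube([18, 355, 1815]);
translate([155, 116, 0]) cube([769, 355, 20]);
translate([155, 116, 345]) cube([769, 355, 20]);
translate([155, 116, 690]) cube([769, 355, 20]);
translate([155, 116, 1035]) cube([769, 355, 20]);
translate([155, 116, 1380]) cube([769, 355, 20]);
translate([155, 116, 1725]) cube([769, 355, 20]);


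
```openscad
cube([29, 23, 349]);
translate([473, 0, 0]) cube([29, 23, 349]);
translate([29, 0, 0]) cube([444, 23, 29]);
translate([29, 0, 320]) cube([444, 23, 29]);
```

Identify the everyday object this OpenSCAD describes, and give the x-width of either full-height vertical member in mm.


A picture frame. The border width is 29 mm.

Four thin pieces enclosing a rectangular opening — a picture frame. The two full-height stiles are 349 mm tall; the top rail sits at z = 320 and is 29 mm tall, so the border above the opening is 349 − 320 = 29 mm, matching the stile x-width.


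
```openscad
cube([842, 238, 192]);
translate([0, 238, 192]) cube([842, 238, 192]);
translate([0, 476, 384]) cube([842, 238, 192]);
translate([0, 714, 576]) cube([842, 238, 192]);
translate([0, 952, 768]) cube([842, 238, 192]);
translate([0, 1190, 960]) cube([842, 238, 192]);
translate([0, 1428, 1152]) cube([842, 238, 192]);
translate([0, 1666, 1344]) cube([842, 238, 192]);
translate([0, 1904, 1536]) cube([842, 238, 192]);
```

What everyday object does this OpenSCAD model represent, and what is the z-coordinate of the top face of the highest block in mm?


A staircase. The total rise is 1728 mm.

9 identical blocks, each offset up and back from the previous — a staircase. Each step is 192 mm tall and there are 9 of them, so the total rise is 9 × 192 = 1728 mm.


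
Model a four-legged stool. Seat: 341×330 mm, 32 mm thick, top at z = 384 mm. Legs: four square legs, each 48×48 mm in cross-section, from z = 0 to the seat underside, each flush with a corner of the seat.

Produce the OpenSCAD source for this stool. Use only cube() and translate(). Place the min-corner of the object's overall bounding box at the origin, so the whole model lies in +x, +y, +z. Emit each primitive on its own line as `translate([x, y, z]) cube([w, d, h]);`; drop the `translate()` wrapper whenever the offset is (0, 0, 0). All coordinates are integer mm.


// leg_h = 384 - 32 = 352
translate([0, 0, 352]) cube([341, 330, 32]);
cube([48, 48, 352]);
translate([293, 0, 0]) cube([48, 48, 352]);
translate([0, 282, 0]) cube([48, 48, 352]);
translate([293, 282, 0]) cube([48, 48, 352]);


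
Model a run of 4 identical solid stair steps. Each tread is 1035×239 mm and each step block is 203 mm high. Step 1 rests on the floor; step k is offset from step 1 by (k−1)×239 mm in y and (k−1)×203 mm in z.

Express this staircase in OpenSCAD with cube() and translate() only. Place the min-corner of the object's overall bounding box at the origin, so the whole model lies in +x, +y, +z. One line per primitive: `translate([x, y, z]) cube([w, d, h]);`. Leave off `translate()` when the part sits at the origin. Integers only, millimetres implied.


cube([1035, 239, 203]);
translate([0, 239, 203]) cube([1035, 239, 203]);
translate([0, 478, 406]) cube([1035, 239, 203]);
translate([0, 717, 609]) cube([1035, 239, 203]);


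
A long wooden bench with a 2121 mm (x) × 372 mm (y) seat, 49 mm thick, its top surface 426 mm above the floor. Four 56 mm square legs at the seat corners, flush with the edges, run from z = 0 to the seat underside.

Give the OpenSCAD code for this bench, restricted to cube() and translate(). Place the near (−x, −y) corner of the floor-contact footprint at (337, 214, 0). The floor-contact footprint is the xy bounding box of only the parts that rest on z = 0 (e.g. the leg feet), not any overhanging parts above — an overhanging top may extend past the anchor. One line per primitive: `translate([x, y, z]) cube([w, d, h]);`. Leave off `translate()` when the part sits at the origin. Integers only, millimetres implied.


// leg_h = 426 − 49 = 377
translate([337, 214, 377]) cube([2121, 372, 49]);
translate([337, 214, 0]) cube([56, 56, 377]);
translate([337, 530, 0]) cube([56, 56, 377]);
translate([2402, 214, 0]) cube([56, 56, 377]);
translate([2402, 530, 0]) cube([56, 56, 377]);


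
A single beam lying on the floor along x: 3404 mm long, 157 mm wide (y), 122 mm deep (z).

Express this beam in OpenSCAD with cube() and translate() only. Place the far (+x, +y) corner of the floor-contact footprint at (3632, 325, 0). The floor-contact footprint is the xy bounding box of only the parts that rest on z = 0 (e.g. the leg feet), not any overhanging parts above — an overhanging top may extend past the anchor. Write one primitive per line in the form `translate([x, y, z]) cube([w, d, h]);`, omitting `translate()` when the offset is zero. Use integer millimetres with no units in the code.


translate([228, 168, 0]) cube([3404, 157, 122]);


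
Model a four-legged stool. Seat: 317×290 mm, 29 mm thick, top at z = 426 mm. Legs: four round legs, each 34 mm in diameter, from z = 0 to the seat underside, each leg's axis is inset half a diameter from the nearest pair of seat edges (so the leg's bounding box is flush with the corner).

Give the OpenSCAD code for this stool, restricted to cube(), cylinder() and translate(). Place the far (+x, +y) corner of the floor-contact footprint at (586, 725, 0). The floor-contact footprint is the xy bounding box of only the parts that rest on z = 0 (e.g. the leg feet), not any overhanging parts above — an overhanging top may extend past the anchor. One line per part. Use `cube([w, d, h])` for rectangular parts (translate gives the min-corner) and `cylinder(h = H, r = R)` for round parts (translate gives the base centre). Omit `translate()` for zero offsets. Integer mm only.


translate([269, 435, 397]) cube([317, 290, 29]);
translate([286, 452, 0]) cylinder(h = 397, r = 17);
translate([569, 452, 0]) cylinder(h = 397, r = 17);
translate([286, 708, 0]) cylinder(h = 397, r = 17);
translate([569, 708, 0]) cylinder(h = 397, r = 17);


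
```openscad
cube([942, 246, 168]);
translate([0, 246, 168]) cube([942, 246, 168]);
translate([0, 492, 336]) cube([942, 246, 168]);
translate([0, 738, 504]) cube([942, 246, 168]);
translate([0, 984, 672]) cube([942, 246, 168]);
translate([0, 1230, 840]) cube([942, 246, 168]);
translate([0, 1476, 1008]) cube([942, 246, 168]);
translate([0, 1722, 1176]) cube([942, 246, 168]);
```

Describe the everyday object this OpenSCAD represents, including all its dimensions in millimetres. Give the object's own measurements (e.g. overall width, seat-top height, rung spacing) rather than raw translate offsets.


A straight staircase of 8 solid steps. Each step is 942 mm wide (x), 246 mm deep (y, the going) and 168 mm tall (the rise). The first step rests on the floor; each subsequent step sits one going further in +y and one rise higher in +z, directly behind and above the previous step with no overlap.


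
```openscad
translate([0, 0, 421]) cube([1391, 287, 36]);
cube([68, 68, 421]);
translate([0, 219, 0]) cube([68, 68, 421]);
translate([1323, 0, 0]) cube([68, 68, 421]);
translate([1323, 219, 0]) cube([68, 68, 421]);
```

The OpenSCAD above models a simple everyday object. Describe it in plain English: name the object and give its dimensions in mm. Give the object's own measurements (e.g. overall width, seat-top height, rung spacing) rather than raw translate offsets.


A bench: a 1391×287 mm seat slab, 36 mm thick, top at z = 457 mm, on four 68×68 mm square legs flush with the seat corners and standing on z = 0.


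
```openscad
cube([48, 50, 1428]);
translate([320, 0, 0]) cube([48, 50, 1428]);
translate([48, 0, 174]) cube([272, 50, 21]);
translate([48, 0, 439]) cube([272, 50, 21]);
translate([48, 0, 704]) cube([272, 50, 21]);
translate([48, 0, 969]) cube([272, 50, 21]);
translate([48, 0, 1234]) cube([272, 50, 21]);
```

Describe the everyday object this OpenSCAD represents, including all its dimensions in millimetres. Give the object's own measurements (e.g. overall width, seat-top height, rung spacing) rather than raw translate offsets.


A straight ladder. Two 48×50 mm vertical rails, 1428 mm tall, stand 368 mm apart (outside-to-outside) with their front faces coplanar on the −y side. 5 rungs, each 50 mm deep and 21 mm tall, span between the inner faces of the rails, front faces flush with the rails. The lowest rung's underside is at z = 174 mm and rungs are spaced 265 mm apart (underside to underside).


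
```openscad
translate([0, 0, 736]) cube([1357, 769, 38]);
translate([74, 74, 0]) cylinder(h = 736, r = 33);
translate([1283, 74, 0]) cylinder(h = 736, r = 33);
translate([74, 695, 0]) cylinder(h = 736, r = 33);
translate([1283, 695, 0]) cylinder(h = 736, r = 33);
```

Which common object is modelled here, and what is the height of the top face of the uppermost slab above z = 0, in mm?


A table. The table height is 774 mm.

A 1357×769×38 slab sits at z = 736 on four Ø66 mm round legs — a table. The top surface is at 736 + 38 = 774 mm.


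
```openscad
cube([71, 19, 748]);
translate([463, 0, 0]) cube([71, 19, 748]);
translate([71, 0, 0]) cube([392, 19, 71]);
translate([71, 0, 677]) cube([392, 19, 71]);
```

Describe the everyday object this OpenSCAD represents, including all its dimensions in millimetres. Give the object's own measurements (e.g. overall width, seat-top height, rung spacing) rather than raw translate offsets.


A rectangular picture frame lying in the x–z plane (depth along y). The opening is 392 mm wide (x) by 606 mm tall (z), surrounded by a border 71 mm wide on all four sides. The frame is 19 mm deep and is made of two full-height vertical stiles with two horizontal rails fitted between them.


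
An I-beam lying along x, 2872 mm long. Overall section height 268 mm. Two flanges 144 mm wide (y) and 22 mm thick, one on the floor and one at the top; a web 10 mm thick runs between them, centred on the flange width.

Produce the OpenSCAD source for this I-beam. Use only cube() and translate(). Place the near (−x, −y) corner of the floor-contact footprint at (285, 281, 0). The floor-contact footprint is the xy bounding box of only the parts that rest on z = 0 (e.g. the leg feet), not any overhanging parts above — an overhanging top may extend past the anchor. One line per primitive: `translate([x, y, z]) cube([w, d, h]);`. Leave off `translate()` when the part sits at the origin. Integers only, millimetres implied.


translate([285, 281, 0]) cube([2872, 144, 22]);
translate([285, 348, 22]) cube([2872, 10, 224]);
translate([285, 281, 246]) cube([2872, 144, 22]);


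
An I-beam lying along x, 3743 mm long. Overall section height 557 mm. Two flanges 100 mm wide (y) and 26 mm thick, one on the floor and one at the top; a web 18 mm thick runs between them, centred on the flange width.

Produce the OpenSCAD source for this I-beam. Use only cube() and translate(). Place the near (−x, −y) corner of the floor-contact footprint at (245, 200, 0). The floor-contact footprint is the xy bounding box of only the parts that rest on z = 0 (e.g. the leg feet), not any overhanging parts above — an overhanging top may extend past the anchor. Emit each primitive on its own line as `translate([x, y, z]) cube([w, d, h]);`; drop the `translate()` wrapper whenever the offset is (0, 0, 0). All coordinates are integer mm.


translate([245, 200, 0]) cube([3743, 100, 26]);
translate([245, 241, 26]) cube([3743, 18, 505]);
translate([245, 200, 531]) cube([3743, 100, 26]);


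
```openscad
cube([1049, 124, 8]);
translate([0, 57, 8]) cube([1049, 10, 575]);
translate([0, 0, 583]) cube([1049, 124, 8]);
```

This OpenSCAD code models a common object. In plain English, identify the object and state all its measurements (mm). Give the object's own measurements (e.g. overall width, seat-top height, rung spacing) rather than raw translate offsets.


An I-beam lying along x, 1049 mm long. Overall section height 591 mm. Two flanges 124 mm wide (y) and 8 mm thick, one on the floor and one at the top; a web 10 mm thick runs between them, centred on the flange width.


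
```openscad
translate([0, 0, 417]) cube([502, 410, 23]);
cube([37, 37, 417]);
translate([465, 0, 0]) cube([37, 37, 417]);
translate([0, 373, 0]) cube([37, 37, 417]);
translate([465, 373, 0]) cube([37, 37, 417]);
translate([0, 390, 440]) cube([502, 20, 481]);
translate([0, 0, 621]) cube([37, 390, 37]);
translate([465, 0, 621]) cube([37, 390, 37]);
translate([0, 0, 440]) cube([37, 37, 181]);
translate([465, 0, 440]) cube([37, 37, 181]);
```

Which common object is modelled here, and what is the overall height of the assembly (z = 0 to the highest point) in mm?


A chair. The overall height is 921 mm.

A slab on four corner posts with a tall panel at the back — a chair. The seat slab sits at z = 417 with thickness 23, and the 481 mm backrest starts at the seat top, so the overall height is 417 + 23 + 481 = 921 mm.


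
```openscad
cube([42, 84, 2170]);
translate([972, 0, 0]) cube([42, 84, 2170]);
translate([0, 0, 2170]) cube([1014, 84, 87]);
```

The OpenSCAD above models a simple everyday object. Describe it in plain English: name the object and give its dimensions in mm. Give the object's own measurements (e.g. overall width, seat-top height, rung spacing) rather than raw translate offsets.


A door frame. The clear opening is 930 mm wide and 2170 mm high. Two 42 mm wide jambs, 84 mm deep, stand either side of the opening from the floor to the top of the opening. A 87 mm thick head sits across the top of both jambs, spanning the full outside width of the frame.


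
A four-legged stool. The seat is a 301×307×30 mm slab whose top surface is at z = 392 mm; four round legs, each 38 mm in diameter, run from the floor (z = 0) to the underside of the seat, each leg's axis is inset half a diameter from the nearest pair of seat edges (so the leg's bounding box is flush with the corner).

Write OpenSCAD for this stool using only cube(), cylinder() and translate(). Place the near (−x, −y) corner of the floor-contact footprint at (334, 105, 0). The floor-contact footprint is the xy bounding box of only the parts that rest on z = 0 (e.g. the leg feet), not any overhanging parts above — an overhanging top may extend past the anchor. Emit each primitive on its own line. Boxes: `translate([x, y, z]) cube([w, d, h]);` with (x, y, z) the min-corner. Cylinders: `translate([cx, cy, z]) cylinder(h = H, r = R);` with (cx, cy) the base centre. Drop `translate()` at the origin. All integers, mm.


translate([334, 105, 362]) cube([301, 307, 30]);
translate([353, 124, 0]) cylinder(h = 362, r = 19);
translate([616, 124, 0]) cylinder(h = 362, r = 19);
translate([353, 393, 0]) cylinder(h = 362, r = 19);
translate([616, 393, 0]) cylinder(h = 362, r = 19);


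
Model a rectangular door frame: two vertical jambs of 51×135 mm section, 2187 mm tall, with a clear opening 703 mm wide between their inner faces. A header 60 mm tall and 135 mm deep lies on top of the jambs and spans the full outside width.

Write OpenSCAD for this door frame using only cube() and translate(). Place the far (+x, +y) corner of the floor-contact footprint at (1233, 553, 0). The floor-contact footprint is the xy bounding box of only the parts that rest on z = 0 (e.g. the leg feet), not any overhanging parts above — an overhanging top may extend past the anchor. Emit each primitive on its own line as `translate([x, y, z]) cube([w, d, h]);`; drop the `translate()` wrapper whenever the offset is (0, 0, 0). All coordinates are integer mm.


translate([428, 418, 0]) cube([51, 135, 2187]);
translate([1182, 418, 0]) cube([51, 135, 2187]);
translate([428, 418, 2187]) cube([805, 135, 60]);


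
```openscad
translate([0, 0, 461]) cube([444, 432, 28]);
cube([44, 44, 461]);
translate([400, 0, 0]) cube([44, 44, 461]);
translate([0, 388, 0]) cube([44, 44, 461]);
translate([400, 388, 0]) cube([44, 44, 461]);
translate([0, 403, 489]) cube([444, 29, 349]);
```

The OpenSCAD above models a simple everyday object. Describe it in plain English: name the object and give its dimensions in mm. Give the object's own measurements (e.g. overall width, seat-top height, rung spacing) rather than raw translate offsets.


A chair. The seat is a 444×432×28 mm slab with its top at z = 489 mm, on four 44×44 mm corner legs (flush with the seat edges, standing on z = 0). A flat backrest 29 mm thick, 349 mm tall, spans the full seat width and rises from the seat top along its +y edge, rear face flush with the rear of the seat.


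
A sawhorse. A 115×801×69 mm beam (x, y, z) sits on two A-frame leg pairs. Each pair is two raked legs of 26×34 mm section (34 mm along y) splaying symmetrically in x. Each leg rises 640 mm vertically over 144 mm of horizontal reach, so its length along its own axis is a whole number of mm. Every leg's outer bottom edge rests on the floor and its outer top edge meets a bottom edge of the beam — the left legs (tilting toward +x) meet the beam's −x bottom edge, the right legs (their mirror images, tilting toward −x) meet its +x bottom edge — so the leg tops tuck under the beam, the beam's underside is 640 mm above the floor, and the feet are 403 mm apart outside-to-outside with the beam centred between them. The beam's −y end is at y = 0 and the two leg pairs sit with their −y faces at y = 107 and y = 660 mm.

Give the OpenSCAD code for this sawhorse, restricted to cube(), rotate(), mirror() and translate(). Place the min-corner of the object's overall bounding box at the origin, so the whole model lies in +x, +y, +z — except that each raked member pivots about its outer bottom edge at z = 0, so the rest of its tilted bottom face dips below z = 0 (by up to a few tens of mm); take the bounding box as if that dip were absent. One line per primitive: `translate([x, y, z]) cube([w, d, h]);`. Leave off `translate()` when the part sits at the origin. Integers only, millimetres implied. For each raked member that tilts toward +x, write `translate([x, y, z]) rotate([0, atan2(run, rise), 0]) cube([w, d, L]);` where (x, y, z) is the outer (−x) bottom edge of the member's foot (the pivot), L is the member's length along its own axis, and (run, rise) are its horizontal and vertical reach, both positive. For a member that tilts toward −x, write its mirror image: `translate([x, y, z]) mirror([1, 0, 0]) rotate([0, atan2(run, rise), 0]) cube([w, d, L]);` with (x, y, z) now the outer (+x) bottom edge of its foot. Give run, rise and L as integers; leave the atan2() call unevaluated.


translate([144, 0, 640]) cube([115, 801, 69]);
translate([0, 107, 0]) rotate([0, atan2(144, 640), 0]) cube([26, 34, 656]);
translate([403, 107, 0]) mirror([1, 0, 0]) rotate([0, atan2(144, 640), 0]) cube([26, 34, 656]);
translate([0, 660, 0]) rotate([0, atan2(144, 640), 0]) cube([26, 34, 656]);
translate([403, 660, 0]) mirror([1, 0, 0]) rotate([0, atan2(144, 640), 0]) cube([26, 34, 656]);


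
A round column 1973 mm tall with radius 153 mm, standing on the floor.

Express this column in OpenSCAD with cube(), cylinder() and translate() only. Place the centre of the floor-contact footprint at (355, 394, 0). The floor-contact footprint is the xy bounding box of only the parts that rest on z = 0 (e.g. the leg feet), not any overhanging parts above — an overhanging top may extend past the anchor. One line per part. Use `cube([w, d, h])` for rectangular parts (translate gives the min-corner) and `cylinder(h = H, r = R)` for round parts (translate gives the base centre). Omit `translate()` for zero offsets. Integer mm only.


translate([355, 394, 0]) cylinder(h = 1973, r = 153);


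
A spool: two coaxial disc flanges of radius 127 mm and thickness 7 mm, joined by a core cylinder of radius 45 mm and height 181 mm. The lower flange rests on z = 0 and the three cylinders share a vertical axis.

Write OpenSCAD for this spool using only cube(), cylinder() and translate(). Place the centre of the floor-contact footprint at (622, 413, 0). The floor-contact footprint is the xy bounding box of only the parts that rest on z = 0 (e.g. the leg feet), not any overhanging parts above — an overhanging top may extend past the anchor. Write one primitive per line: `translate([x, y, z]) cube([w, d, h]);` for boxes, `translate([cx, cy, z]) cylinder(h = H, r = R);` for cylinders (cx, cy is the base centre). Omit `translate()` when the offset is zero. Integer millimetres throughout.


translate([622, 413, 0]) cylinder(h = 7, r = 127);
translate([622, 413, 7]) cylinder(h = 181, r = 45);
translate([622, 413, 188]) cylinder(h = 7, r = 127);


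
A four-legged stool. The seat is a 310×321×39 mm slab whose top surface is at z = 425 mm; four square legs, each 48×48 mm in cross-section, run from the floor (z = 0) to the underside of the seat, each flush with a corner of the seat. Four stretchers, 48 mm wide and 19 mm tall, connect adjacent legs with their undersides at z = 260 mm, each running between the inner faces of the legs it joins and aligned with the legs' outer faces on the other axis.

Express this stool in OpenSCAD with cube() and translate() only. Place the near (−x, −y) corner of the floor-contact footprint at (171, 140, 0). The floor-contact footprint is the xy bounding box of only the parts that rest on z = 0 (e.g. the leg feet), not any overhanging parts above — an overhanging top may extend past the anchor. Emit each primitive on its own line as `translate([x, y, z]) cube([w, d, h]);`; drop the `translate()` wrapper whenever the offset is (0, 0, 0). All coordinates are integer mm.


translate([171, 140, 386]) cube([310, 321, 39]);
translate([171, 140, 0]) cube([48, 48, 386]);
translate([433, 140, 0]) cube([48, 48, 386]);
translate([171, 413, 0]) cube([48, 48, 386]);
translate([433, 413, 0]) cube([48, 48, 386]);
translate([219, 140, 260]) cube([214, 48, 19]);
translate([219, 413, 260]) cube([214, 48, 19]);
translate([171, 188, 260]) cube([48, 225, 19]);
translate([433, 188, 260]) cube([48, 225, 19]);


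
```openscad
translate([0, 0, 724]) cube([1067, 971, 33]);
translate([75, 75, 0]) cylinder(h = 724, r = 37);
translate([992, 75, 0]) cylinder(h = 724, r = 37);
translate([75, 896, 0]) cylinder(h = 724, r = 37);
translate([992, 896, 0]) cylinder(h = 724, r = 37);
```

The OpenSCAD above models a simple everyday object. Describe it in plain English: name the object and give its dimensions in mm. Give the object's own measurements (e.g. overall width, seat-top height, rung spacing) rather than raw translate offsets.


A table: top 1067 mm (x) × 971 mm (y), 33 mm thick, upper face at z = 757 mm, on four round legs of 74 mm diameter, each leg's bounding box inset 38 mm from the nearest pair of top edges from z = 0 to the bottom of the top.


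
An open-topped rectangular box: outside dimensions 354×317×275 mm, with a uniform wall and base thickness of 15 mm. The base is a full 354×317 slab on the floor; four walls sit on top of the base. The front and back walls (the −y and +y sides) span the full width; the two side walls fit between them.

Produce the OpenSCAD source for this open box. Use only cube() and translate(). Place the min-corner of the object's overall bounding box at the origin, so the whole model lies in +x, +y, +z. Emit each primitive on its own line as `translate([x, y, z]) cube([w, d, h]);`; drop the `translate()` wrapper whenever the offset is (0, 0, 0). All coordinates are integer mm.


cube([354, 317, 15]);
translate([0, 0, 15]) cube([354, 15, 260]);
translate([0, 302, 15]) cube([354, 15, 260]);
translate([0, 15, 15]) cube([15, 287, 260]);
translate([339, 15, 15]) cube([15, 287, 260]);


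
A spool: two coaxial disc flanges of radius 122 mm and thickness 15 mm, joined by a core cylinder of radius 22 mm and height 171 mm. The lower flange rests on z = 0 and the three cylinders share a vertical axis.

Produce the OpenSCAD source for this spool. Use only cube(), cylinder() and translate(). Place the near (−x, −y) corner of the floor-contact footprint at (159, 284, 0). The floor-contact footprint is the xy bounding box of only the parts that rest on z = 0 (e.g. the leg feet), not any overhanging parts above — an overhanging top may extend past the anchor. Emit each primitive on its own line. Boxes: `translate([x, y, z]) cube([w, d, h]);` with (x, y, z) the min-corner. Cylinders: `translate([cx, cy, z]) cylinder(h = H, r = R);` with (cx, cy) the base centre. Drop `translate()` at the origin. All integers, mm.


translate([281, 406, 0]) cylinder(h = 15, r = 122);
translate([281, 406, 15]) cylinder(h = 171, r = 22);
translate([281, 406, 186]) cylinder(h = 15, r = 122);


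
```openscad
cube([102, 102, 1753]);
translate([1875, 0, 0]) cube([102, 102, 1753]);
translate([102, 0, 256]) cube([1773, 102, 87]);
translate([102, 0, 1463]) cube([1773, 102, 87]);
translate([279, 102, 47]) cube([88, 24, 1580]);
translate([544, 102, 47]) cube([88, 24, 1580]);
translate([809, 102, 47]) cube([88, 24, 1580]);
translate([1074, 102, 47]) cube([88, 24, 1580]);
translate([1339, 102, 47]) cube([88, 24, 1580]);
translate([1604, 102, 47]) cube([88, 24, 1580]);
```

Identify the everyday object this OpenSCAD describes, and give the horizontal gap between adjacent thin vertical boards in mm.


A fence section. The picket gap is 177 mm.

Two posts, two rails, 6 pickets — a fence section. Span 1773 mm holds 6 pickets of 88 mm with 7 equal gaps: ⌊(1773 − 6·88) / 7⌋ = 177 mm.


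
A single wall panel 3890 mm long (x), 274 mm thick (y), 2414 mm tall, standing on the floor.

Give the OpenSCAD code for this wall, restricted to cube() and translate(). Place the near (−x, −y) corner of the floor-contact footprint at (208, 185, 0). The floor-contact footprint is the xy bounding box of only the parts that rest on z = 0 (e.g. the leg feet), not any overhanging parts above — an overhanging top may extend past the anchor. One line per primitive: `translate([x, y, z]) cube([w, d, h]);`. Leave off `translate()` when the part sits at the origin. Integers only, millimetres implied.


translate([208, 185, 0]) cube([3890, 274, 2414]);


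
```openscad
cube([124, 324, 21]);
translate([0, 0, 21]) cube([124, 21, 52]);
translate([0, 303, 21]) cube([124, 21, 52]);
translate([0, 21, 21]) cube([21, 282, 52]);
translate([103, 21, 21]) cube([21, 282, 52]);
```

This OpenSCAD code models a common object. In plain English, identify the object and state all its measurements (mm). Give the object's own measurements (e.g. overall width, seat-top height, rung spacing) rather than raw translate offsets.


An open-topped rectangular box: outside dimensions 124×324×73 mm, with a uniform wall and base thickness of 21 mm. The base is a full 124×324 slab on the floor; four walls sit on top of the base. The front and back walls (the −y and +y sides) span the full width; the two side walls fit between them.


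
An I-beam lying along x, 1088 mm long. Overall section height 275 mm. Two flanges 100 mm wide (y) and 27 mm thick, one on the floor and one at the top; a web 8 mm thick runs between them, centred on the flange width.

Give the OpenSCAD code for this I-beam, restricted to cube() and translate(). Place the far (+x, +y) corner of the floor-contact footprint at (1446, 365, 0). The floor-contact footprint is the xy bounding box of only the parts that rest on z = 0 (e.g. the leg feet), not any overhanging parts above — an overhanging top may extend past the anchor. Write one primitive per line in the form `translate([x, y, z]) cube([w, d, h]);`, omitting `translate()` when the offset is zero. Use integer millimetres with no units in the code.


translate([358, 265, 0]) cube([1088, 100, 27]);
translate([358, 311, 27]) cube([1088, 8, 221]);
translate([358, 265, 248]) cube([1088, 100, 27]);


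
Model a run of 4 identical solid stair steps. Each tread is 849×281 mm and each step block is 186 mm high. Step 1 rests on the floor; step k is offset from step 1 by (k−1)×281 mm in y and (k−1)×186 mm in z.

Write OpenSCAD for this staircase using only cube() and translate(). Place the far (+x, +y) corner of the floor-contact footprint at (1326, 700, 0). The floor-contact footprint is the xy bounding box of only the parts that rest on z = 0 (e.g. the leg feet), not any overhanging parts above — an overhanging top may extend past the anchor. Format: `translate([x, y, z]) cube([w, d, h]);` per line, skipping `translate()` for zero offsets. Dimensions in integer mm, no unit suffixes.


translate([477, 419, 0]) cube([849, 281, 186]);
translate([477, 700, 186]) cube([849, 281, 186]);
translate([477, 981, 372]) cube([849, 281, 186]);
translate([477, 1262, 558]) cube([849, 281, 186]);
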